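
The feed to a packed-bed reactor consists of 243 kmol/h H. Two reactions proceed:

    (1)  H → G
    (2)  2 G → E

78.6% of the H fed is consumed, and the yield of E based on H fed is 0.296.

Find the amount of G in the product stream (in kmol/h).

47.1 kmol/h

Conversion of H: H consumed = 1ξ₁ = 0.786 × 243 → ξ₁ = 191 kmol/h.
Yield of E: 1ξ₂ / 243 = 0.296 → ξ₂ = 71.93 kmol/h.
Outlet amounts (n = n₀ + Σ ν·ξ):
  H: 243 − 1(191) = 52
  G: 0 + 1(191) − 2(71.93) = 47.14
  E: 0 + 1(71.93) = 71.93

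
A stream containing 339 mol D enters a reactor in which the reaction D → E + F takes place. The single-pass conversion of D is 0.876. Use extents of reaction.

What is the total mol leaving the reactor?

636 mol

D reacted = 0.876 × 339 = 297 mol; ν_D = −1, so ξ = 297/1 = 297 mol.
Outlet amounts (n = n₀ + ν ξ):
  D: 339 − 1(297) = 42.04
  E: 0 + 1(297) = 297
  F: 0 + 1(297) = 297
Total out = 42.04 + 297 + 297 = 636 mol.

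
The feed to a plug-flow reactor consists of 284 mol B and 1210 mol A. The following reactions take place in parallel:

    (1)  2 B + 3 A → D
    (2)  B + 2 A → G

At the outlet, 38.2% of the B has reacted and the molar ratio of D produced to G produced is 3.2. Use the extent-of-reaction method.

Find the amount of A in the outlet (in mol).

1040 mol

Conversion of B: B consumed = 0.382 × 284 = 108.5 mol = 2ξ₁ + 1ξ₂.
Selectivity: 1ξ₁ / (1ξ₂) = 3.2 → ξ₁ = 3.2 ξ₂.
Substitute: (2·3.2 + 1) ξ₂ = 108.5 → ξ₂ = 14.66 mol, ξ₁ = 46.91 mol.
Outlet amounts (n = n₀ + Σ ν·ξ):
  B: 284 − 2(46.91) − 1(14.66) = 175.5
  A: 1210 − 3(46.91) − 2(14.66) = 1040
  D: 0 + 1(46.91) = 46.91
  G: 0 + 1(14.66) = 14.66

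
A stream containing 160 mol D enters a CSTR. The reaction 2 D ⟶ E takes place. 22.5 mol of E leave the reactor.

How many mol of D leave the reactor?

For E: n = n₀ + 1ξ → 22.5 = 0 + 1ξ, giving ξ = 22.5 mol.
Outlet amounts (n = n₀ + ν ξ):
  D: 160 − 2(22.5) = 115
  E: 0 + 1(22.5) = 22.5

115 mol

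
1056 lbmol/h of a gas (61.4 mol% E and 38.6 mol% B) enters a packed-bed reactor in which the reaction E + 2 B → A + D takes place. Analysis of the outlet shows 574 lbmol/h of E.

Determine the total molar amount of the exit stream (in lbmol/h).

For E: n = n₀ − 1ξ → 574 = 648.4 − 1ξ, giving ξ = 74.38 lbmol/h.
Outlet amounts (n = n₀ + ν ξ):
  E: 648.4 − 1(74.38) = 574
  B: 407.6 − 2(74.38) = 258.8
  A: 0 + 1(74.38) = 74.38
  D: 0 + 1(74.38) = 74.38
Total out = 574 + 258.8 + 74.38 + 74.38 = 981.6 lbmol/h.

982 lbmol/h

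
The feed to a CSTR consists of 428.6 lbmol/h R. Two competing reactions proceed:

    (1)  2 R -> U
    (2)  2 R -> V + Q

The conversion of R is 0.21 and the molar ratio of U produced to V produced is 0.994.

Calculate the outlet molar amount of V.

22.6 lbmol/h

Conversion of R: R consumed = 0.21 × 428.6 = 90.01 lbmol/h = 2ξ₁ + 2ξ₂.
Selectivity: 1ξ₁ / (1ξ₂) = 0.994 → ξ₁ = 0.994 ξ₂.
Substitute: (2·0.994 + 2) ξ₂ = 90.01 → ξ₂ = 22.57 lbmol/h, ξ₁ = 22.43 lbmol/h.
Outlet amounts (n = n₀ + Σ ν·ξ):
  R: 428.6 − 2(22.43) − 2(22.57) = 338.6
  U: 0 + 1(22.43) = 22.43
  V: 0 + 1(22.57) = 22.57
  Q: 0 + 1(22.57) = 22.57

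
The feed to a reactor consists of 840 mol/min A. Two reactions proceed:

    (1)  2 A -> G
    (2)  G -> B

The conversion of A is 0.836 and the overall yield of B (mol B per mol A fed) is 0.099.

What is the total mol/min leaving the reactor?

Conversion of A: A consumed = 2ξ₁ = 0.836 × 840 → ξ₁ = 351.1 mol/min.
Yield of B: 1ξ₂ / 840 = 0.099 → ξ₂ = 83.16 mol/min.
Outlet amounts (n = n₀ + Σ ν·ξ):
  A: 840 − 2(351.1) = 137.8
  G: 0 + 1(351.1) − 1(83.16) = 268
  B: 0 + 1(83.16) = 83.16
Total out = 137.8 + 268 + 83.16 = 488.9 mol/min.

489 mol/min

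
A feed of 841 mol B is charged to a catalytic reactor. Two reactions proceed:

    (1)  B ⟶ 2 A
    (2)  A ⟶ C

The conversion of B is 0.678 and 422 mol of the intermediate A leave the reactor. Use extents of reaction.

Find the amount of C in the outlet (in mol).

Conversion of B: B consumed = 1ξ₁ = 0.678 × 841 → ξ₁ = 570.2 mol.
A balance: n_A = 0 + 2ξ₁ − 1ξ₂ = 422 → ξ₂ = (2·570.2 − 422)/1 = 718.4 mol.
Outlet amounts (n = n₀ + Σ ν·ξ):
  B: 841 − 1(570.2) = 270.8
  A: 0 + 2(570.2) − 1(718.4) = 422
  C: 0 + 1(718.4) = 718.4

718 mol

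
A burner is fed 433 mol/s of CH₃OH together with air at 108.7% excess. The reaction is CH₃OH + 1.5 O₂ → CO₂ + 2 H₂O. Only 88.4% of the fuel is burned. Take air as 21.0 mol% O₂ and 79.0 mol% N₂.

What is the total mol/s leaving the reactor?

Stoichiometric O₂ = 1.5 × 433 = 649.5 mol/s; O₂ fed = 649.5 × 2.087 = 1356 mol/s.
N₂ fed = 1356 × 79/21 = 5099 mol/s.
Fuel reacted = 0.884 × 433 → ξ = 382.8 mol/s.
Outlet (n = n₀ + ν ξ):
  CH₃OH: 433 − 1(382.8) = 50.23
  O₂: 1356 − 1.5(382.8) = 781.3
  N₂: 5099 (inert)
  CO₂: 0 + 1(382.8) = 382.8
  H₂O: 0 + 2(382.8) = 765.5
Total out = 50.23 + 781.3 + 5099 + 382.8 + 765.5 = 7079 mol/s.

7080 mol/s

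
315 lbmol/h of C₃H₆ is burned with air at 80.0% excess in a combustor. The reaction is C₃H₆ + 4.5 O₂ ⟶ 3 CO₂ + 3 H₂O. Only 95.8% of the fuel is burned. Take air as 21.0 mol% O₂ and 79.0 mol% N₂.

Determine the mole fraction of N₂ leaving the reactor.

Stoichiometric O₂ = 4.5 × 315 = 1418 lbmol/h; O₂ fed = 1418 × 1.800 = 2552 lbmol/h.
N₂ fed = 2552 × 79/21 = 9598 lbmol/h.
Fuel reacted = 0.958 × 315 → ξ = 301.8 lbmol/h.
Outlet (n = n₀ + ν ξ):
  C₃H₆: 315 − 1(301.8) = 13.23
  O₂: 2552 − 4.5(301.8) = 1194
  N₂: 9598 (inert)
  CO₂: 0 + 3(301.8) = 905.3
  H₂O: 0 + 3(301.8) = 905.3
Total out = 12620 lbmol/h; y_N₂ = 9598 / 12620 = 0.7608.

0.761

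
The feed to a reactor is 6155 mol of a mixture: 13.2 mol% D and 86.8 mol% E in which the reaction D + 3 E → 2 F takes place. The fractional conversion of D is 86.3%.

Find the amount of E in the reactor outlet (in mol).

3240 mol

D reacted = 0.863 × 812.5 = 701.2 mol; ν_D = −1, so ξ = 701.2/1 = 701.2 mol.
Outlet amounts (n = n₀ + ν ξ):
  D: 812.5 − 1(701.2) = 111.3
  E: 5343 − 3(701.2) = 3239
  F: 0 + 2(701.2) = 1402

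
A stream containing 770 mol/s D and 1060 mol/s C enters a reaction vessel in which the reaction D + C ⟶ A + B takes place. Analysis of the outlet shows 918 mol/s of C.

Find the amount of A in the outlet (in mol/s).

For C: n = n₀ − 1ξ → 918 = 1060 − 1ξ, giving ξ = 142 mol/s.
Outlet amounts (n = n₀ + ν ξ):
  D: 770 − 1(142) = 628
  C: 1060 − 1(142) = 918
  A: 0 + 1(142) = 142
  B: 0 + 1(142) = 142

142 mol/s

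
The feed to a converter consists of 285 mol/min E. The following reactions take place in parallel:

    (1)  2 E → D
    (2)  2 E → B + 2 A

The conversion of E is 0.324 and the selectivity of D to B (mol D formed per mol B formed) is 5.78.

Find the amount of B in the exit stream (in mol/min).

6.81 mol/min

Conversion of E: E consumed = 0.324 × 285 = 92.34 mol/min = 2ξ₁ + 2ξ₂.
Selectivity: 1ξ₁ / (1ξ₂) = 5.78 → ξ₁ = 5.78 ξ₂.
Substitute: (2·5.78 + 2) ξ₂ = 92.34 → ξ₂ = 6.81 mol/min, ξ₁ = 39.36 mol/min.
Outlet amounts (n = n₀ + Σ ν·ξ):
  E: 285 − 2(39.36) − 2(6.81) = 192.7
  D: 0 + 1(39.36) = 39.36
  B: 0 + 1(6.81) = 6.81
  A: 0 + 2(6.81) = 13.62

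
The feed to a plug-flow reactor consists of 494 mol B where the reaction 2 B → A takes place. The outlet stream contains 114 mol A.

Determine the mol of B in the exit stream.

266 mol

For A: n = n₀ + 1ξ → 114 = 0 + 1ξ, giving ξ = 114 mol.
Outlet amounts (n = n₀ + ν ξ):
  B: 494 − 2(114) = 266
  A: 0 + 1(114) = 114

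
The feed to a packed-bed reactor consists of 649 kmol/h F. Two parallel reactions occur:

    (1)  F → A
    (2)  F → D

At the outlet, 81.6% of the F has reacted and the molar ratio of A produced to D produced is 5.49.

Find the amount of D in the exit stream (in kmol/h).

Conversion of F: F consumed = 0.816 × 649 = 529.6 kmol/h = 1ξ₁ + 1ξ₂.
Selectivity: 1ξ₁ / (1ξ₂) = 5.49 → ξ₁ = 5.49 ξ₂.
Substitute: (1·5.49 + 1) ξ₂ = 529.6 → ξ₂ = 81.6 kmol/h, ξ₁ = 448 kmol/h.
Outlet amounts (n = n₀ + Σ ν·ξ):
  F: 649 − 1(448) − 1(81.6) = 119.4
  A: 0 + 1(448) = 448
  D: 0 + 1(81.6) = 81.6

81.6 kmol/h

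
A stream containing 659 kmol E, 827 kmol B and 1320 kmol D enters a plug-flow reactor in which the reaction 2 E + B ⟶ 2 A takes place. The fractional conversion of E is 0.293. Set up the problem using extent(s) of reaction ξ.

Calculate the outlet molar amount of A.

E reacted = 0.293 × 659 = 193.1 kmol; ν_E = −2, so ξ = 193.1/2 = 96.54 kmol.
Outlet amounts (n = n₀ + ν ξ):
  E: 659 − 2(96.54) = 465.9
  B: 827 − 1(96.54) = 730.5
  A: 0 + 2(96.54) = 193.1
  D: 1320 (inert)

193 kmol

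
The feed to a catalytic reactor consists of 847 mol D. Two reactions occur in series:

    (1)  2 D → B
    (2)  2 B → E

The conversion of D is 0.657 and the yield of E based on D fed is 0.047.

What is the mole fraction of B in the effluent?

0.376

Conversion of D: D consumed = 2ξ₁ = 0.657 × 847 → ξ₁ = 278.2 mol.
Yield of E: 1ξ₂ / 847 = 0.047 → ξ₂ = 39.81 mol.
Outlet amounts (n = n₀ + Σ ν·ξ):
  D: 847 − 2(278.2) = 290.5
  B: 0 + 1(278.2) − 2(39.81) = 198.6
  E: 0 + 1(39.81) = 39.81
Total out = 529 mol; y_B = 198.6 / 529 = 0.3755.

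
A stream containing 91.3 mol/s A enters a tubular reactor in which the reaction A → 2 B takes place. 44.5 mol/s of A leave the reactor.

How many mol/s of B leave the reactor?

For A: n = n₀ − 1ξ → 44.5 = 91.3 − 1ξ, giving ξ = 46.8 mol/s.
Outlet amounts (n = n₀ + ν ξ):
  A: 91.3 − 1(46.8) = 44.5
  B: 0 + 2(46.8) = 93.6

93.6 mol/s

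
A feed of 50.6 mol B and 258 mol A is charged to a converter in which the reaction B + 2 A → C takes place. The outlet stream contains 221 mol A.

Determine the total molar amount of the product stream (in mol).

For A: n = n₀ − 2ξ → 221 = 258 − 2ξ, giving ξ = 18.5 mol.
Outlet amounts (n = n₀ + ν ξ):
  B: 50.6 − 1(18.5) = 32.1
  A: 258 − 2(18.5) = 221
  C: 0 + 1(18.5) = 18.5
Total out = 32.1 + 221 + 18.5 = 271.6 mol.

272 mol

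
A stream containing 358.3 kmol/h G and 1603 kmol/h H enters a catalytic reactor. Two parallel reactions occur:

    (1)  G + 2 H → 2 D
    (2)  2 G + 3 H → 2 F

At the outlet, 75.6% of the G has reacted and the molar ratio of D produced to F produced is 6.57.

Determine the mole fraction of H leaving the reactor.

0.659

Conversion of G: G consumed = 0.756 × 358.3 = 270.9 kmol/h = 1ξ₁ + 2ξ₂.
Selectivity: 2ξ₁ / (2ξ₂) = 6.57 → ξ₁ = 6.57 ξ₂.
Substitute: (1·6.57 + 2) ξ₂ = 270.9 → ξ₂ = 31.61 kmol/h, ξ₁ = 207.7 kmol/h.
Outlet amounts (n = n₀ + Σ ν·ξ):
  G: 358.3 − 1(207.7) − 2(31.61) = 87.43
  H: 1603 − 2(207.7) − 3(31.61) = 1093
  D: 0 + 2(207.7) = 415.3
  F: 0 + 2(31.61) = 63.21
Total out = 1659 kmol/h; y_H = 1093 / 1659 = 0.6588.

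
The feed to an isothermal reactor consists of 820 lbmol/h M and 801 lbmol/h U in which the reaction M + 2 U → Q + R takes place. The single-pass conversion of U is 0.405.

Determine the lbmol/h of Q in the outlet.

U reacted = 0.405 × 801 = 324.4 lbmol/h; ν_U = −2, so ξ = 324.4/2 = 162.2 lbmol/h.
Outlet amounts (n = n₀ + ν ξ):
  M: 820 − 1(162.2) = 657.8
  U: 801 − 2(162.2) = 476.6
  Q: 0 + 1(162.2) = 162.2
  R: 0 + 1(162.2) = 162.2

162 lbmol/h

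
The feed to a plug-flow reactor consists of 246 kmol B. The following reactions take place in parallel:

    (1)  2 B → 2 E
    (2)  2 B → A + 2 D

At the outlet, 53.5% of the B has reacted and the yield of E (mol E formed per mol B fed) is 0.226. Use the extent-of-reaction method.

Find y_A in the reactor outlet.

0.134

Yield of E: 2ξ₁ / 246 = 0.226 → ξ₁ = 27.8 kmol.
Conversion of B: 2ξ₁ + 2ξ₂ = 0.535 × 246 = 131.6 → ξ₂ = 38.01 kmol.
Outlet amounts (n = n₀ + Σ ν·ξ):
  B: 246 − 2(27.8) − 2(38.01) = 114.4
  E: 0 + 2(27.8) = 55.6
  A: 0 + 1(38.01) = 38.01
  D: 0 + 2(38.01) = 76.01
Total out = 284 kmol; y_A = 38.01 / 284 = 0.1338.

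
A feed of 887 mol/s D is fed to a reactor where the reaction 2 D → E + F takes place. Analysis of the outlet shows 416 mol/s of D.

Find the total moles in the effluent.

For D: n = n₀ − 2ξ → 416 = 887 − 2ξ, giving ξ = 235.5 mol/s.
Outlet amounts (n = n₀ + ν ξ):
  D: 887 − 2(235.5) = 416
  E: 0 + 1(235.5) = 235.5
  F: 0 + 1(235.5) = 235.5
Total out = 416 + 235.5 + 235.5 = 887 mol/s.

887 mol/s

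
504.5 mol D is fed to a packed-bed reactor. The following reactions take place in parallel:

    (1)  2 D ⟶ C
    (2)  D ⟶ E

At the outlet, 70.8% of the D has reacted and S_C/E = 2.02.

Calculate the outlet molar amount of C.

Conversion of D: D consumed = 0.708 × 504.5 = 357.2 mol = 2ξ₁ + 1ξ₂.
Selectivity: 1ξ₁ / (1ξ₂) = 2.02 → ξ₁ = 2.02 ξ₂.
Substitute: (2·2.02 + 1) ξ₂ = 357.2 → ξ₂ = 70.87 mol, ξ₁ = 143.2 mol.
Outlet amounts (n = n₀ + Σ ν·ξ):
  D: 504.5 − 2(143.2) − 1(70.87) = 147.3
  C: 0 + 1(143.2) = 143.2
  E: 0 + 1(70.87) = 70.87

143 mol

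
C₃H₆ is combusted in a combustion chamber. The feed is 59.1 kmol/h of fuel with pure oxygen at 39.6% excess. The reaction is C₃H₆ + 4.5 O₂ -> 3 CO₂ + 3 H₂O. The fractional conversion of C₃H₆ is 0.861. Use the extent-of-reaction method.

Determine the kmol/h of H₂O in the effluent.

Stoichiometric O₂ = 4.5 × 59.1 = 265.9 kmol/h; O₂ fed = 265.9 × 1.396 = 371.3 kmol/h.
Fuel reacted = 0.861 × 59.1 → ξ = 50.89 kmol/h.
Outlet (n = n₀ + ν ξ):
  C₃H₆: 59.1 − 1(50.89) = 8.215
  O₂: 371.3 − 4.5(50.89) = 142.3
  CO₂: 0 + 3(50.89) = 152.7
  H₂O: 0 + 3(50.89) = 152.7

153 kmol/h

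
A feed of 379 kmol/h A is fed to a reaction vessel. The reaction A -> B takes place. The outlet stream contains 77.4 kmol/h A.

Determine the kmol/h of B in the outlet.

302 kmol/h

For A: n = n₀ − 1ξ → 77.4 = 379 − 1ξ, giving ξ = 301.6 kmol/h.
Outlet amounts (n = n₀ + ν ξ):
  A: 379 − 1(301.6) = 77.4
  B: 0 + 1(301.6) = 301.6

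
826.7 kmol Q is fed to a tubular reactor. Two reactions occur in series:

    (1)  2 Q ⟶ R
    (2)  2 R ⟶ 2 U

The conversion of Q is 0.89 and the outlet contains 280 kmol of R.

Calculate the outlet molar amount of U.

87.9 kmol

Conversion of Q: Q consumed = 2ξ₁ = 0.89 × 826.7 → ξ₁ = 367.9 kmol.
R balance: n_R = 0 + 1ξ₁ − 2ξ₂ = 280 → ξ₂ = (1·367.9 − 280)/2 = 43.94 kmol.
Outlet amounts (n = n₀ + Σ ν·ξ):
  Q: 826.7 − 2(367.9) = 90.94
  R: 0 + 1(367.9) − 2(43.94) = 280
  U: 0 + 2(43.94) = 87.88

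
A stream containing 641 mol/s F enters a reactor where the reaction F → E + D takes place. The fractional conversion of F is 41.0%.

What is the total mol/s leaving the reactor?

904 mol/s

F reacted = 0.41 × 641 = 262.8 mol/s; ν_F = −1, so ξ = 262.8/1 = 262.8 mol/s.
Outlet amounts (n = n₀ + ν ξ):
  F: 641 − 1(262.8) = 378.2
  E: 0 + 1(262.8) = 262.8
  D: 0 + 1(262.8) = 262.8
Total out = 378.2 + 262.8 + 262.8 = 903.8 mol/s.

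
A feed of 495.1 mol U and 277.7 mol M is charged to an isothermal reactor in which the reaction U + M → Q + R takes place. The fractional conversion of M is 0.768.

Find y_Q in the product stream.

0.276

M reacted = 0.768 × 277.7 = 213.3 mol; ν_M = −1, so ξ = 213.3/1 = 213.3 mol.
Outlet amounts (n = n₀ + ν ξ):
  U: 495.1 − 1(213.3) = 281.8
  M: 277.7 − 1(213.3) = 64.43
  Q: 0 + 1(213.3) = 213.3
  R: 0 + 1(213.3) = 213.3
Total out = 772.8 mol; y_Q = 213.3 / 772.8 = 0.276.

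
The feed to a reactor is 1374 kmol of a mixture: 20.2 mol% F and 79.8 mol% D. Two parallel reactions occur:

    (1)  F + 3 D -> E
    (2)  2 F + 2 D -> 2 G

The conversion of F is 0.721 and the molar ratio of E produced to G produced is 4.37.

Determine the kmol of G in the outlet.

Conversion of F: F consumed = 0.721 × 277.5 = 200.1 kmol = 1ξ₁ + 2ξ₂.
Selectivity: 1ξ₁ / (2ξ₂) = 4.37 → ξ₁ = 8.74 ξ₂.
Substitute: (1·8.74 + 2) ξ₂ = 200.1 → ξ₂ = 18.63 kmol, ξ₁ = 162.8 kmol.
Outlet amounts (n = n₀ + Σ ν·ξ):
  F: 277.5 − 1(162.8) − 2(18.63) = 77.44
  D: 1096 − 3(162.8) − 2(18.63) = 570.6
  E: 0 + 1(162.8) = 162.8
  G: 0 + 2(18.63) = 37.26

37.3 kmol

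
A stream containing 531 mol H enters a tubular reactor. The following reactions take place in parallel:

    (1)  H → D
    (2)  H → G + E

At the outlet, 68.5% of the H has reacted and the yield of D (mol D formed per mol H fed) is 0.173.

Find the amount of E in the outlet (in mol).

272 mol

Yield of D: 1ξ₁ / 531 = 0.173 → ξ₁ = 91.86 mol.
Conversion of H: 1ξ₁ + 1ξ₂ = 0.685 × 531 = 363.7 → ξ₂ = 271.9 mol.
Outlet amounts (n = n₀ + Σ ν·ξ):
  H: 531 − 1(91.86) − 1(271.9) = 167.3
  D: 0 + 1(91.86) = 91.86
  G: 0 + 1(271.9) = 271.9
  E: 0 + 1(271.9) = 271.9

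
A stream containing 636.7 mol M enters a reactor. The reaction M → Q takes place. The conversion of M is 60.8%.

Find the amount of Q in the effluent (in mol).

M reacted = 0.608 × 636.7 = 387.1 mol; ν_M = −1, so ξ = 387.1/1 = 387.1 mol.
Outlet amounts (n = n₀ + ν ξ):
  M: 636.7 − 1(387.1) = 249.6
  Q: 0 + 1(387.1) = 387.1

387 mol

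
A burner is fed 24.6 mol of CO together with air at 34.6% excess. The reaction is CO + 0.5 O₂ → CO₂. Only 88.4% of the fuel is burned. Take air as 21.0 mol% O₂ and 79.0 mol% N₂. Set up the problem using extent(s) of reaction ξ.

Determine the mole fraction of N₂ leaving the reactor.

Stoichiometric O₂ = 0.5 × 24.6 = 12.3 mol; O₂ fed = 12.3 × 1.346 = 16.56 mol.
N₂ fed = 16.56 × 79/21 = 62.28 mol.
Fuel reacted = 0.884 × 24.6 → ξ = 21.75 mol.
Outlet (n = n₀ + ν ξ):
  CO: 24.6 − 1(21.75) = 2.854
  O₂: 16.56 − 0.5(21.75) = 5.683
  N₂: 62.28 (inert)
  CO₂: 0 + 1(21.75) = 21.75
Total out = 92.56 mol; y_N₂ = 62.28 / 92.56 = 0.6728.

0.673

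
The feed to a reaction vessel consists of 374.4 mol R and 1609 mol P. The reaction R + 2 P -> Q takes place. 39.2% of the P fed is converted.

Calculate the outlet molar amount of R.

59 mol

P reacted = 0.392 × 1609 = 630.7 mol; ν_P = −2, so ξ = 630.7/2 = 315.4 mol.
Outlet amounts (n = n₀ + ν ξ):
  R: 374.4 − 1(315.4) = 59.04
  P: 1609 − 2(315.4) = 978.3
  Q: 0 + 1(315.4) = 315.4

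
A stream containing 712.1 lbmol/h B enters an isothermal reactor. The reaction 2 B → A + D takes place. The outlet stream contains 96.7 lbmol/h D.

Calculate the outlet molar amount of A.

For D: n = n₀ + 1ξ → 96.7 = 0 + 1ξ, giving ξ = 96.7 lbmol/h.
Outlet amounts (n = n₀ + ν ξ):
  B: 712.1 − 2(96.7) = 518.7
  A: 0 + 1(96.7) = 96.7
  D: 0 + 1(96.7) = 96.7

96.7 lbmol/h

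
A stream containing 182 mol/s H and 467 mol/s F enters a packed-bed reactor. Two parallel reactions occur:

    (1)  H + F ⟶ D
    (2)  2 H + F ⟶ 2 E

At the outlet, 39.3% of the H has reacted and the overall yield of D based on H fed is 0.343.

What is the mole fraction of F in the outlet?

0.687

Yield of D: 1ξ₁ / 182 = 0.343 → ξ₁ = 62.43 mol/s.
Conversion of H: 1ξ₁ + 2ξ₂ = 0.393 × 182 = 71.53 → ξ₂ = 4.55 mol/s.
Outlet amounts (n = n₀ + Σ ν·ξ):
  H: 182 − 1(62.43) − 2(4.55) = 110.5
  F: 467 − 1(62.43) − 1(4.55) = 400
  D: 0 + 1(62.43) = 62.43
  E: 0 + 2(4.55) = 9.1
Total out = 582 mol/s; y_F = 400 / 582 = 0.6873.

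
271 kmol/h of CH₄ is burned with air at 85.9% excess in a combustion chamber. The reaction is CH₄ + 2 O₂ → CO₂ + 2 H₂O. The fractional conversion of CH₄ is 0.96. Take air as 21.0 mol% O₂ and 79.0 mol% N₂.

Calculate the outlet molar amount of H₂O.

520 kmol/h

Stoichiometric O₂ = 2 × 271 = 542 kmol/h; O₂ fed = 542 × 1.859 = 1008 kmol/h.
N₂ fed = 1008 × 79/21 = 3790 kmol/h.
Fuel reacted = 0.96 × 271 → ξ = 260.2 kmol/h.
Outlet (n = n₀ + ν ξ):
  CH₄: 271 − 1(260.2) = 10.84
  O₂: 1008 − 2(260.2) = 487.3
  N₂: 3790 (inert)
  CO₂: 0 + 1(260.2) = 260.2
  H₂O: 0 + 2(260.2) = 520.3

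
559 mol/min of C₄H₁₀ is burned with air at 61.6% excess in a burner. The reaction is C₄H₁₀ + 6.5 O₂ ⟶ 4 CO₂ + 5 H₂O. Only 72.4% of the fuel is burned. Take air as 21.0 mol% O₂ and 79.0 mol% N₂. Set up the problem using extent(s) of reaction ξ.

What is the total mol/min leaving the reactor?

Stoichiometric O₂ = 6.5 × 559 = 3634 mol/min; O₂ fed = 3634 × 1.616 = 5872 mol/min.
N₂ fed = 5872 × 79/21 = 22090 mol/min.
Fuel reacted = 0.724 × 559 → ξ = 404.7 mol/min.
Outlet (n = n₀ + ν ξ):
  C₄H₁₀: 559 − 1(404.7) = 154.3
  O₂: 5872 − 6.5(404.7) = 3241
  N₂: 22090 (inert)
  CO₂: 0 + 4(404.7) = 1619
  H₂O: 0 + 5(404.7) = 2024
Total out = 154.3 + 3241 + 22090 + 1619 + 2024 = 29130 mol/min.

29100 mol/min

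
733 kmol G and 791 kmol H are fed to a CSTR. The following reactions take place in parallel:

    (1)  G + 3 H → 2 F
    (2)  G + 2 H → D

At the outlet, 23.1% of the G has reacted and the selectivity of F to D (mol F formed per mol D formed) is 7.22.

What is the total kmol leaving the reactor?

Conversion of G: G consumed = 0.231 × 733 = 169.3 kmol = 1ξ₁ + 1ξ₂.
Selectivity: 2ξ₁ / (1ξ₂) = 7.22 → ξ₁ = 3.61 ξ₂.
Substitute: (1·3.61 + 1) ξ₂ = 169.3 → ξ₂ = 36.73 kmol, ξ₁ = 132.6 kmol.
Outlet amounts (n = n₀ + Σ ν·ξ):
  G: 733 − 1(132.6) − 1(36.73) = 563.7
  H: 791 − 3(132.6) − 2(36.73) = 319.8
  F: 0 + 2(132.6) = 265.2
  D: 0 + 1(36.73) = 36.73
Total out = 563.7 + 319.8 + 265.2 + 36.73 = 1185 kmol.

1190 kmol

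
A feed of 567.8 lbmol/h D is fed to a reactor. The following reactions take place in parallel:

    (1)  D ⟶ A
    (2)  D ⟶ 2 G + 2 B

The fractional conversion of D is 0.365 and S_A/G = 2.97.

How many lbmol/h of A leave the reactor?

177 lbmol/h

Conversion of D: D consumed = 0.365 × 567.8 = 207.2 lbmol/h = 1ξ₁ + 1ξ₂.
Selectivity: 1ξ₁ / (2ξ₂) = 2.97 → ξ₁ = 5.94 ξ₂.
Substitute: (1·5.94 + 1) ξ₂ = 207.2 → ξ₂ = 29.86 lbmol/h, ξ₁ = 177.4 lbmol/h.
Outlet amounts (n = n₀ + Σ ν·ξ):
  D: 567.8 − 1(177.4) − 1(29.86) = 360.6
  A: 0 + 1(177.4) = 177.4
  G: 0 + 2(29.86) = 59.73
  B: 0 + 2(29.86) = 59.73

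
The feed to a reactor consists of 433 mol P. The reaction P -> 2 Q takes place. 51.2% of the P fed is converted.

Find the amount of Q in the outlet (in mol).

443 mol

P reacted = 0.512 × 433 = 221.7 mol; ν_P = −1, so ξ = 221.7/1 = 221.7 mol.
Outlet amounts (n = n₀ + ν ξ):
  P: 433 − 1(221.7) = 211.3
  Q: 0 + 2(221.7) = 443.4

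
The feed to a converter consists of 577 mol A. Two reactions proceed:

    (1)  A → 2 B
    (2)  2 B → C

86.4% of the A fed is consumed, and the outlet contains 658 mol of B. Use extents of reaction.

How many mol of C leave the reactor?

170 mol

Conversion of A: A consumed = 1ξ₁ = 0.864 × 577 → ξ₁ = 498.5 mol.
B balance: n_B = 0 + 2ξ₁ − 2ξ₂ = 658 → ξ₂ = (2·498.5 − 658)/2 = 169.5 mol.
Outlet amounts (n = n₀ + Σ ν·ξ):
  A: 577 − 1(498.5) = 78.47
  B: 0 + 2(498.5) − 2(169.5) = 658
  C: 0 + 1(169.5) = 169.5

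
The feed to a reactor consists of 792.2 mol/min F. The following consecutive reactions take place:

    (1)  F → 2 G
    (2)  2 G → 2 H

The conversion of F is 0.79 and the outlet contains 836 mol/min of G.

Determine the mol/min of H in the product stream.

Conversion of F: F consumed = 1ξ₁ = 0.79 × 792.2 → ξ₁ = 625.8 mol/min.
G balance: n_G = 0 + 2ξ₁ − 2ξ₂ = 836 → ξ₂ = (2·625.8 − 836)/2 = 207.8 mol/min.
Outlet amounts (n = n₀ + Σ ν·ξ):
  F: 792.2 − 1(625.8) = 166.4
  G: 0 + 2(625.8) − 2(207.8) = 836
  H: 0 + 2(207.8) = 415.7

416 mol/min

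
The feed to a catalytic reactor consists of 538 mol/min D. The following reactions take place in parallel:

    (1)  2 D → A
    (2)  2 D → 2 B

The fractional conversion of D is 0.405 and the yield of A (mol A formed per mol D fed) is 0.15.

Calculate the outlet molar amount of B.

Yield of A: 1ξ₁ / 538 = 0.15 → ξ₁ = 80.7 mol/min.
Conversion of D: 2ξ₁ + 2ξ₂ = 0.405 × 538 = 217.9 → ξ₂ = 28.25 mol/min.
Outlet amounts (n = n₀ + Σ ν·ξ):
  D: 538 − 2(80.7) − 2(28.25) = 320.1
  A: 0 + 1(80.7) = 80.7
  B: 0 + 2(28.25) = 56.49

56.5 mol/min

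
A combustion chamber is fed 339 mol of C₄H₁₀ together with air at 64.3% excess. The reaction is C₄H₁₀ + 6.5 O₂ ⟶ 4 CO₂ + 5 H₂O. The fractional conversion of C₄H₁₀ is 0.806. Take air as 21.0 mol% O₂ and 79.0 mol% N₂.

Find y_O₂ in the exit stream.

0.103

Stoichiometric O₂ = 6.5 × 339 = 2204 mol; O₂ fed = 2204 × 1.643 = 3620 mol.
N₂ fed = 3620 × 79/21 = 13620 mol.
Fuel reacted = 0.806 × 339 → ξ = 273.2 mol.
Outlet (n = n₀ + ν ξ):
  C₄H₁₀: 339 − 1(273.2) = 65.77
  O₂: 3620 − 6.5(273.2) = 1844
  N₂: 13620 (inert)
  CO₂: 0 + 4(273.2) = 1093
  H₂O: 0 + 5(273.2) = 1366
Total out = 17990 mol; y_O₂ = 1844 / 17990 = 0.1025.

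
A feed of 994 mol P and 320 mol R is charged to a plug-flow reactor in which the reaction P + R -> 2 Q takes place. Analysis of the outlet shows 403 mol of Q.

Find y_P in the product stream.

For Q: n = n₀ + 2ξ → 403 = 0 + 2ξ, giving ξ = 201.5 mol.
Outlet amounts (n = n₀ + ν ξ):
  P: 994 − 1(201.5) = 792.5
  R: 320 − 1(201.5) = 118.5
  Q: 0 + 2(201.5) = 403
Total out = 1314 mol; y_P = 792.5 / 1314 = 0.6031.

0.603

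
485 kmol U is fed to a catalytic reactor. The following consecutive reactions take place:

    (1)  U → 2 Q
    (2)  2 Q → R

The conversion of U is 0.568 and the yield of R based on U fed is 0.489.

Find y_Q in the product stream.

0.146

Conversion of U: U consumed = 1ξ₁ = 0.568 × 485 → ξ₁ = 275.5 kmol.
Yield of R: 1ξ₂ / 485 = 0.489 → ξ₂ = 237.2 kmol.
Outlet amounts (n = n₀ + Σ ν·ξ):
  U: 485 − 1(275.5) = 209.5
  Q: 0 + 2(275.5) − 2(237.2) = 76.63
  R: 0 + 1(237.2) = 237.2
Total out = 523.3 kmol; y_Q = 76.63 / 523.3 = 0.1464.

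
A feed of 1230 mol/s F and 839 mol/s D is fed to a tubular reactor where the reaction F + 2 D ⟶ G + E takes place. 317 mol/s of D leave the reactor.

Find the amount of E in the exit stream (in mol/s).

For D: n = n₀ − 2ξ → 317 = 839 − 2ξ, giving ξ = 261 mol/s.
Outlet amounts (n = n₀ + ν ξ):
  F: 1230 − 1(261) = 969
  D: 839 − 2(261) = 317
  G: 0 + 1(261) = 261
  E: 0 + 1(261) = 261

261 mol/s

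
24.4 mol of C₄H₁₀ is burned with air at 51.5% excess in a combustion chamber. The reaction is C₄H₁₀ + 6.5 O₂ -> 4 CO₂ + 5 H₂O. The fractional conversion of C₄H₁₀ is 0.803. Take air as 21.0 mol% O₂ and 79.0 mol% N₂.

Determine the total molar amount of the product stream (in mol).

Stoichiometric O₂ = 6.5 × 24.4 = 158.6 mol; O₂ fed = 158.6 × 1.515 = 240.3 mol.
N₂ fed = 240.3 × 79/21 = 903.9 mol.
Fuel reacted = 0.803 × 24.4 → ξ = 19.59 mol.
Outlet (n = n₀ + ν ξ):
  C₄H₁₀: 24.4 − 1(19.59) = 4.807
  O₂: 240.3 − 6.5(19.59) = 112.9
  N₂: 903.9 (inert)
  CO₂: 0 + 4(19.59) = 78.37
  H₂O: 0 + 5(19.59) = 97.97
Total out = 4.807 + 112.9 + 903.9 + 78.37 + 97.97 = 1198 mol.

1200 mol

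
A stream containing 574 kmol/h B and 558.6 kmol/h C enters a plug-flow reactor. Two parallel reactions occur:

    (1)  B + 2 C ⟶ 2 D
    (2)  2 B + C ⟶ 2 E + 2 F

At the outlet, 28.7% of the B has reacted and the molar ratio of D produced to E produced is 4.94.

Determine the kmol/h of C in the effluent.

Conversion of B: B consumed = 0.287 × 574 = 164.7 kmol/h = 1ξ₁ + 2ξ₂.
Selectivity: 2ξ₁ / (2ξ₂) = 4.94 → ξ₁ = 4.94 ξ₂.
Substitute: (1·4.94 + 2) ξ₂ = 164.7 → ξ₂ = 23.74 kmol/h, ξ₁ = 117.3 kmol/h.
Outlet amounts (n = n₀ + Σ ν·ξ):
  B: 574 − 1(117.3) − 2(23.74) = 409.3
  C: 558.6 − 2(117.3) − 1(23.74) = 300.3
  D: 0 + 2(117.3) = 234.5
  E: 0 + 2(23.74) = 47.47
  F: 0 + 2(23.74) = 47.47

300 kmol/h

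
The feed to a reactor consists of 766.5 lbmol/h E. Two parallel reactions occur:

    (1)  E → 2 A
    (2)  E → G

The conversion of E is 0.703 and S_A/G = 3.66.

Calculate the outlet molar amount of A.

697 lbmol/h

Conversion of E: E consumed = 0.703 × 766.5 = 538.8 lbmol/h = 1ξ₁ + 1ξ₂.
Selectivity: 2ξ₁ / (1ξ₂) = 3.66 → ξ₁ = 1.83 ξ₂.
Substitute: (1·1.83 + 1) ξ₂ = 538.8 → ξ₂ = 190.4 lbmol/h, ξ₁ = 348.4 lbmol/h.
Outlet amounts (n = n₀ + Σ ν·ξ):
  E: 766.5 − 1(348.4) − 1(190.4) = 227.7
  A: 0 + 2(348.4) = 696.9
  G: 0 + 1(190.4) = 190.4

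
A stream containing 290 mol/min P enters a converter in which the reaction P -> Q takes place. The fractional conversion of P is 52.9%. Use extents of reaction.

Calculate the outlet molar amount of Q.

P reacted = 0.529 × 290 = 153.4 mol/min; ν_P = −1, so ξ = 153.4/1 = 153.4 mol/min.
Outlet amounts (n = n₀ + ν ξ):
  P: 290 − 1(153.4) = 136.6
  Q: 0 + 1(153.4) = 153.4

153 mol/min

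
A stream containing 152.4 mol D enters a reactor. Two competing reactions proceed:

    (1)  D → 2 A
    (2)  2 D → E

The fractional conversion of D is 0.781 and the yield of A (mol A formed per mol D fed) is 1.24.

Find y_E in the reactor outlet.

0.0523

Yield of A: 2ξ₁ / 152.4 = 1.24 → ξ₁ = 94.49 mol.
Conversion of D: 1ξ₁ + 2ξ₂ = 0.781 × 152.4 = 119 → ξ₂ = 12.27 mol.
Outlet amounts (n = n₀ + Σ ν·ξ):
  D: 152.4 − 1(94.49) − 2(12.27) = 33.38
  A: 0 + 2(94.49) = 189
  E: 0 + 1(12.27) = 12.27
Total out = 234.6 mol; y_E = 12.27 / 234.6 = 0.05229.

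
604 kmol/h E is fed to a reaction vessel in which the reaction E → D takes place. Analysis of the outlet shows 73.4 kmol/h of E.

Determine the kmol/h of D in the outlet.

For E: n = n₀ − 1ξ → 73.4 = 604 − 1ξ, giving ξ = 530.6 kmol/h.
Outlet amounts (n = n₀ + ν ξ):
  E: 604 − 1(530.6) = 73.4
  D: 0 + 1(530.6) = 530.6

531 kmol/h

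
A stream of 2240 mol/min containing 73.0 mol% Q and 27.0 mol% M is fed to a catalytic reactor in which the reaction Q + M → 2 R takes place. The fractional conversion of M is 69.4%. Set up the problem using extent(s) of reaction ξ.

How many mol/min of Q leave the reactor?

M reacted = 0.694 × 604.8 = 419.7 mol/min; ν_M = −1, so ξ = 419.7/1 = 419.7 mol/min.
Outlet amounts (n = n₀ + ν ξ):
  Q: 1635 − 1(419.7) = 1215
  M: 604.8 − 1(419.7) = 185.1
  R: 0 + 2(419.7) = 839.5

1220 mol/min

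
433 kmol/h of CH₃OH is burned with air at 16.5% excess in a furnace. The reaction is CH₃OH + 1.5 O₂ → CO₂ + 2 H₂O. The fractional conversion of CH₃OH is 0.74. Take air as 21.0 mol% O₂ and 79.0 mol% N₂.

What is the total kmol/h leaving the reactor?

Stoichiometric O₂ = 1.5 × 433 = 649.5 kmol/h; O₂ fed = 649.5 × 1.165 = 756.7 kmol/h.
N₂ fed = 756.7 × 79/21 = 2847 kmol/h.
Fuel reacted = 0.74 × 433 → ξ = 320.4 kmol/h.
Outlet (n = n₀ + ν ξ):
  CH₃OH: 433 − 1(320.4) = 112.6
  O₂: 756.7 − 1.5(320.4) = 276
  N₂: 2847 (inert)
  CO₂: 0 + 1(320.4) = 320.4
  H₂O: 0 + 2(320.4) = 640.8
Total out = 112.6 + 276 + 2847 + 320.4 + 640.8 = 4196 kmol/h.

4200 kmol/h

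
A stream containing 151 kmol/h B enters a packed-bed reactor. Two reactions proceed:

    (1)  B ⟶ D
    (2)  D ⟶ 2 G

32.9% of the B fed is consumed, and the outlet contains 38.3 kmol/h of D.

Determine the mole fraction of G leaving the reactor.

Conversion of B: B consumed = 1ξ₁ = 0.329 × 151 → ξ₁ = 49.68 kmol/h.
D balance: n_D = 0 + 1ξ₁ − 1ξ₂ = 38.3 → ξ₂ = (1·49.68 − 38.3)/1 = 11.38 kmol/h.
Outlet amounts (n = n₀ + Σ ν·ξ):
  B: 151 − 1(49.68) = 101.3
  D: 0 + 1(49.68) − 1(11.38) = 38.3
  G: 0 + 2(11.38) = 22.76
Total out = 162.4 kmol/h; y_G = 22.76 / 162.4 = 0.1402.

0.14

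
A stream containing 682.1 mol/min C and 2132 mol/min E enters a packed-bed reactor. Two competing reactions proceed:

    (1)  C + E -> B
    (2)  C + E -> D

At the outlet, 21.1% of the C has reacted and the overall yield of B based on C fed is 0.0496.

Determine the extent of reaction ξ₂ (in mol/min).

Yield of B: 1ξ₁ / 682.1 = 0.0496 → ξ₁ = 33.83 mol/min.
Conversion of C: 1ξ₁ + 1ξ₂ = 0.211 × 682.1 = 143.9 → ξ₂ = 110.1 mol/min.
Outlet amounts (n = n₀ + Σ ν·ξ):
  C: 682.1 − 1(33.83) − 1(110.1) = 538.2
  E: 2132 − 1(33.83) − 1(110.1) = 1988
  B: 0 + 1(33.83) = 33.83
  D: 0 + 1(110.1) = 110.1

ξ₂ = 110 mol/min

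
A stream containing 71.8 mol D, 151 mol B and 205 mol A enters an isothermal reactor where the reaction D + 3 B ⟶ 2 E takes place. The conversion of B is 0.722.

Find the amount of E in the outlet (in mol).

B reacted = 0.722 × 151 = 109 mol; ν_B = −3, so ξ = 109/3 = 36.34 mol.
Outlet amounts (n = n₀ + ν ξ):
  D: 71.8 − 1(36.34) = 35.46
  B: 151 − 3(36.34) = 41.98
  E: 0 + 2(36.34) = 72.68
  A: 205 (inert)

72.7 mol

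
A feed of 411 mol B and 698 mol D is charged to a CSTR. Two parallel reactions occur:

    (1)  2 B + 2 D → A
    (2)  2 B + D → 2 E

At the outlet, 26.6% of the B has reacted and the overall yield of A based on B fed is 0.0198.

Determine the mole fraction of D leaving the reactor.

Yield of A: 1ξ₁ / 411 = 0.0198 → ξ₁ = 8.138 mol.
Conversion of B: 2ξ₁ + 2ξ₂ = 0.266 × 411 = 109.3 → ξ₂ = 46.53 mol.
Outlet amounts (n = n₀ + Σ ν·ξ):
  B: 411 − 2(8.138) − 2(46.53) = 301.7
  D: 698 − 2(8.138) − 1(46.53) = 635.2
  A: 0 + 1(8.138) = 8.138
  E: 0 + 2(46.53) = 93.05
Total out = 1038 mol; y_D = 635.2 / 1038 = 0.6119.

0.612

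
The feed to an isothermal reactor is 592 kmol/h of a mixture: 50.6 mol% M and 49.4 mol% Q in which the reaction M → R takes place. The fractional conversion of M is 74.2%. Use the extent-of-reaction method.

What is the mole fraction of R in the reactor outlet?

0.375

M reacted = 0.742 × 299.6 = 222.3 kmol/h; ν_M = −1, so ξ = 222.3/1 = 222.3 kmol/h.
Outlet amounts (n = n₀ + ν ξ):
  M: 299.6 − 1(222.3) = 77.28
  R: 0 + 1(222.3) = 222.3
  Q: 292.4 (inert)
Total out = 592 kmol/h; y_R = 222.3 / 592 = 0.3755.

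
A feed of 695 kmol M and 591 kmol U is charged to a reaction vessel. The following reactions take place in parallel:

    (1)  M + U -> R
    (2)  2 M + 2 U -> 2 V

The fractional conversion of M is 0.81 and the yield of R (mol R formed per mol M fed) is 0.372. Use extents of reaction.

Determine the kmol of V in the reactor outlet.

304 kmol

Yield of R: 1ξ₁ / 695 = 0.372 → ξ₁ = 258.5 kmol.
Conversion of M: 1ξ₁ + 2ξ₂ = 0.81 × 695 = 563 → ξ₂ = 152.2 kmol.
Outlet amounts (n = n₀ + Σ ν·ξ):
  M: 695 − 1(258.5) − 2(152.2) = 132
  U: 591 − 1(258.5) − 2(152.2) = 28.05
  R: 0 + 1(258.5) = 258.5
  V: 0 + 2(152.2) = 304.4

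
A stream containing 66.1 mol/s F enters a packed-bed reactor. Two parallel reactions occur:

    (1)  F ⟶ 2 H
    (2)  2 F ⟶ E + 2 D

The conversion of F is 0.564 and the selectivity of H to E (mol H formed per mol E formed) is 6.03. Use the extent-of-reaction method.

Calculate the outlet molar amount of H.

Conversion of F: F consumed = 0.564 × 66.1 = 37.28 mol/s = 1ξ₁ + 2ξ₂.
Selectivity: 2ξ₁ / (1ξ₂) = 6.03 → ξ₁ = 3.015 ξ₂.
Substitute: (1·3.015 + 2) ξ₂ = 37.28 → ξ₂ = 7.434 mol/s, ξ₁ = 22.41 mol/s.
Outlet amounts (n = n₀ + Σ ν·ξ):
  F: 66.1 − 1(22.41) − 2(7.434) = 28.82
  H: 0 + 2(22.41) = 44.83
  E: 0 + 1(7.434) = 7.434
  D: 0 + 2(7.434) = 14.87

44.8 mol/s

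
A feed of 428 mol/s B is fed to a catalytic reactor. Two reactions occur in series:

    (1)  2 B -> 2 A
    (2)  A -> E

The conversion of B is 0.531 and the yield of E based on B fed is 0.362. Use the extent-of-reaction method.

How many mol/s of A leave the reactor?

72.3 mol/s

Conversion of B: B consumed = 2ξ₁ = 0.531 × 428 → ξ₁ = 113.6 mol/s.
Yield of E: 1ξ₂ / 428 = 0.362 → ξ₂ = 154.9 mol/s.
Outlet amounts (n = n₀ + Σ ν·ξ):
  B: 428 − 2(113.6) = 200.7
  A: 0 + 2(113.6) − 1(154.9) = 72.33
  E: 0 + 1(154.9) = 154.9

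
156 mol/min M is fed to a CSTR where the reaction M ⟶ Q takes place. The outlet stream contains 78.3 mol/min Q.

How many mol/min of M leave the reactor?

For Q: n = n₀ + 1ξ → 78.3 = 0 + 1ξ, giving ξ = 78.3 mol/min.
Outlet amounts (n = n₀ + ν ξ):
  M: 156 − 1(78.3) = 77.7
  Q: 0 + 1(78.3) = 78.3

77.7 mol/min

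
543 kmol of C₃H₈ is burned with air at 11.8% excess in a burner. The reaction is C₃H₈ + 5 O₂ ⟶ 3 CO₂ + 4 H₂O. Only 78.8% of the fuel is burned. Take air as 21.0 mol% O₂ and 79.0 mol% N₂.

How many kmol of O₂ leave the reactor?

896 kmol

Stoichiometric O₂ = 5 × 543 = 2715 kmol; O₂ fed = 2715 × 1.118 = 3035 kmol.
N₂ fed = 3035 × 79/21 = 11420 kmol.
Fuel reacted = 0.788 × 543 → ξ = 427.9 kmol.
Outlet (n = n₀ + ν ξ):
  C₃H₈: 543 − 1(427.9) = 115.1
  O₂: 3035 − 5(427.9) = 896
  N₂: 11420 (inert)
  CO₂: 0 + 3(427.9) = 1284
  H₂O: 0 + 4(427.9) = 1712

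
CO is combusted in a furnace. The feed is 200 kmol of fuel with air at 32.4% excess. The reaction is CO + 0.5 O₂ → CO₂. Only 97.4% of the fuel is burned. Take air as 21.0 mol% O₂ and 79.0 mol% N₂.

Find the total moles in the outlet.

Stoichiometric O₂ = 0.5 × 200 = 100 kmol; O₂ fed = 100 × 1.324 = 132.4 kmol.
N₂ fed = 132.4 × 79/21 = 498.1 kmol.
Fuel reacted = 0.974 × 200 → ξ = 194.8 kmol.
Outlet (n = n₀ + ν ξ):
  CO: 200 − 1(194.8) = 5.2
  O₂: 132.4 − 0.5(194.8) = 35
  N₂: 498.1 (inert)
  CO₂: 0 + 1(194.8) = 194.8
Total out = 5.2 + 35 + 498.1 + 194.8 = 733.1 kmol.

733 kmol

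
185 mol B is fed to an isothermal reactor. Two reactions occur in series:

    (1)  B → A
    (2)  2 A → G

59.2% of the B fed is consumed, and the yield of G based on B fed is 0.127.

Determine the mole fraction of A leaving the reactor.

Conversion of B: B consumed = 1ξ₁ = 0.592 × 185 → ξ₁ = 109.5 mol.
Yield of G: 1ξ₂ / 185 = 0.127 → ξ₂ = 23.5 mol.
Outlet amounts (n = n₀ + Σ ν·ξ):
  B: 185 − 1(109.5) = 75.48
  A: 0 + 1(109.5) − 2(23.5) = 62.53
  G: 0 + 1(23.5) = 23.5
Total out = 161.5 mol; y_A = 62.53 / 161.5 = 0.3872.

0.387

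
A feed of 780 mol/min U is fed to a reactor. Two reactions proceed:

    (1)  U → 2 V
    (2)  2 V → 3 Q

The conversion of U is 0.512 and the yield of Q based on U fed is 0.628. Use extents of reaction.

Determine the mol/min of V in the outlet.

Conversion of U: U consumed = 1ξ₁ = 0.512 × 780 → ξ₁ = 399.4 mol/min.
Yield of Q: 3ξ₂ / 780 = 0.628 → ξ₂ = 163.3 mol/min.
Outlet amounts (n = n₀ + Σ ν·ξ):
  U: 780 − 1(399.4) = 380.6
  V: 0 + 2(399.4) − 2(163.3) = 472.2
  Q: 0 + 3(163.3) = 489.8

472 mol/min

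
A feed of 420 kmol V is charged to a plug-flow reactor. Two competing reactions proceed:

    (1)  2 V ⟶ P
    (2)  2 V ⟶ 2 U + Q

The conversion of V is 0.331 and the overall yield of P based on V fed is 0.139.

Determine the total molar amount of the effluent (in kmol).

Yield of P: 1ξ₁ / 420 = 0.139 → ξ₁ = 58.38 kmol.
Conversion of V: 2ξ₁ + 2ξ₂ = 0.331 × 420 = 139 → ξ₂ = 11.13 kmol.
Outlet amounts (n = n₀ + Σ ν·ξ):
  V: 420 − 2(58.38) − 2(11.13) = 281
  P: 0 + 1(58.38) = 58.38
  U: 0 + 2(11.13) = 22.26
  Q: 0 + 1(11.13) = 11.13
Total out = 281 + 58.38 + 22.26 + 11.13 = 372.8 kmol.

373 kmol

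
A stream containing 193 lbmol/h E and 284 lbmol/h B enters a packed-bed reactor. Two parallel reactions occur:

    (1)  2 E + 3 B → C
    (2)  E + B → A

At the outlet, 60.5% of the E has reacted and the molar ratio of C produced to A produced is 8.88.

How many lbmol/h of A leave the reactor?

6.22 lbmol/h

Conversion of E: E consumed = 0.605 × 193 = 116.8 lbmol/h = 2ξ₁ + 1ξ₂.
Selectivity: 1ξ₁ / (1ξ₂) = 8.88 → ξ₁ = 8.88 ξ₂.
Substitute: (2·8.88 + 1) ξ₂ = 116.8 → ξ₂ = 6.224 lbmol/h, ξ₁ = 55.27 lbmol/h.
Outlet amounts (n = n₀ + Σ ν·ξ):
  E: 193 − 2(55.27) − 1(6.224) = 76.23
  B: 284 − 3(55.27) − 1(6.224) = 112
  C: 0 + 1(55.27) = 55.27
  A: 0 + 1(6.224) = 6.224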